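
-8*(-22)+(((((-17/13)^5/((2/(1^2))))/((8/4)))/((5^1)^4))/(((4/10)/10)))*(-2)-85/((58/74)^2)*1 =588783836887/15612870650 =37.71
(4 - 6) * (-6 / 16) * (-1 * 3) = -9 / 4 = -2.25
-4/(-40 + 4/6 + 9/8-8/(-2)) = 96/821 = 0.12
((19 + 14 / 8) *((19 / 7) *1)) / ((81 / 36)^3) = 25232 / 5103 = 4.94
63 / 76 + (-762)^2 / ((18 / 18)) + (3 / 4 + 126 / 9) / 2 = 88259135 / 152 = 580652.20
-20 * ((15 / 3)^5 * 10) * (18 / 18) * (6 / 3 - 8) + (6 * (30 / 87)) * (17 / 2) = 108750510 / 29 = 3750017.59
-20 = -20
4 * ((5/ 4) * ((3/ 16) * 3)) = 45/ 16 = 2.81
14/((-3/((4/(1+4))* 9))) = -168/5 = -33.60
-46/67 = -0.69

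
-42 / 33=-14 / 11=-1.27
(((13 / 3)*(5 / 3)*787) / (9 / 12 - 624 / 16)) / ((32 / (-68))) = 51155 / 162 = 315.77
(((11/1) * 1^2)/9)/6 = 11/54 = 0.20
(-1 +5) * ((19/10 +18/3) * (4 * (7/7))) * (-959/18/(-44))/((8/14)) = 530327/1980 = 267.84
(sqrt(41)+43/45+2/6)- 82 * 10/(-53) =sqrt(41)+39974/2385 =23.16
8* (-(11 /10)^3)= -1331 /125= -10.65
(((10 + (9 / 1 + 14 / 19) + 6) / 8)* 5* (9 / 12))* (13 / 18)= 10595 / 1216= 8.71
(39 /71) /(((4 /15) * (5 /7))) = 819 /284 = 2.88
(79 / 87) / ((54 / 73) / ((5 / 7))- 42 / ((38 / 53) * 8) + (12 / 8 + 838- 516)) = 4382920 / 1531112217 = 0.00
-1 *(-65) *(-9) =-585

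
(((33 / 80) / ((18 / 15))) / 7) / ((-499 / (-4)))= 11 / 27944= 0.00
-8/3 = -2.67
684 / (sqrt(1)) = 684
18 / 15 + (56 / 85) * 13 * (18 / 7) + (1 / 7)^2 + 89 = 467496 / 4165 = 112.24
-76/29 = -2.62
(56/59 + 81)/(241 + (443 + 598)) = 4835/75638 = 0.06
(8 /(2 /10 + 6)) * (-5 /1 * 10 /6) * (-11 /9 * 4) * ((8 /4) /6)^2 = 44000 /7533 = 5.84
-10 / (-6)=5 / 3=1.67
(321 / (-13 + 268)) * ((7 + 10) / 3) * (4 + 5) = 321 / 5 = 64.20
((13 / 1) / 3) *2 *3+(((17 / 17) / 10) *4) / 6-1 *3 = 346 / 15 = 23.07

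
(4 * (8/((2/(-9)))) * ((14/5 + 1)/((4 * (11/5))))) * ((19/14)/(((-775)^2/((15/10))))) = -9747/46248125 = -0.00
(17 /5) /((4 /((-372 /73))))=-4.33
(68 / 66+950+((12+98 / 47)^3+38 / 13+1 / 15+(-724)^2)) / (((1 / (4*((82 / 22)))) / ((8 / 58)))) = 77125220363207344 / 71041406865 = 1085637.57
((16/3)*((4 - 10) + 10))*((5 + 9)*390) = 116480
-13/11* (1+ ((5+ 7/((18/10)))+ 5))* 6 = -3484/33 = -105.58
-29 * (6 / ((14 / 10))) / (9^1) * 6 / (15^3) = -116 / 4725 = -0.02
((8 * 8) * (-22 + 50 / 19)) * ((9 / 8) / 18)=-1472 / 19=-77.47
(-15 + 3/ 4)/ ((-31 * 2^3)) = 57/ 992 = 0.06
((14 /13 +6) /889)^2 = 8464 /133564249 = 0.00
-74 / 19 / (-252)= 37 / 2394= 0.02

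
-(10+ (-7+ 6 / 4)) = -9 / 2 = -4.50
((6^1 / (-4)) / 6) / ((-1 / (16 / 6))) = 2 / 3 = 0.67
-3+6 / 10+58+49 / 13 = 3859 / 65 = 59.37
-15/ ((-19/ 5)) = 75/ 19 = 3.95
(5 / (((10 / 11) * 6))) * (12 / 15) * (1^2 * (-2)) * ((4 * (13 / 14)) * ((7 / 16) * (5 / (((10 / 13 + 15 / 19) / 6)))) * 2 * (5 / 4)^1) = -3211 / 28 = -114.68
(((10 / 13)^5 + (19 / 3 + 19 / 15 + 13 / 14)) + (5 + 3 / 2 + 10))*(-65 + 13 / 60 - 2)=-329327985169 / 194928825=-1689.48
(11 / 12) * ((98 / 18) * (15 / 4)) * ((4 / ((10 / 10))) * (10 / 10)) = 2695 / 36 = 74.86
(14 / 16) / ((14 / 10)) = 5 / 8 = 0.62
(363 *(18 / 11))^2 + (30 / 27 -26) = 3175300 / 9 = 352811.11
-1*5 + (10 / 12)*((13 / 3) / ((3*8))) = -2095 / 432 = -4.85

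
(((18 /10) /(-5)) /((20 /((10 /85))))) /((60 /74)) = -111 /42500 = -0.00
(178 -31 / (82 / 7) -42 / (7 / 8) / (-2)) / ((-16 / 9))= -147123 / 1312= -112.14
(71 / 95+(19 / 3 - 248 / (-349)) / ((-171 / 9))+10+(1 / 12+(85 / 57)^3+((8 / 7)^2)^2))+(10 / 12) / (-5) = 47533553581697 / 3103645783140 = 15.32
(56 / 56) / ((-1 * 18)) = -1 / 18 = -0.06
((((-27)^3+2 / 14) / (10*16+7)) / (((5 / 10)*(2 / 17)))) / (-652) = 585565 / 190547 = 3.07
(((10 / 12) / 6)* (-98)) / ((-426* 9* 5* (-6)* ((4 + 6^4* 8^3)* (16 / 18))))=-49 / 244231075584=-0.00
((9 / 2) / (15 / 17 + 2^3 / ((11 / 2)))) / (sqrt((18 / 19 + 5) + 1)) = 51 * sqrt(627) / 1748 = 0.73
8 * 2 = 16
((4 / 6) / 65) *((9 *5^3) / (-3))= -50 / 13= -3.85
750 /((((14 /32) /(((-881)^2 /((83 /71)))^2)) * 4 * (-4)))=-2277621713564820750 /48223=-47231024896103.95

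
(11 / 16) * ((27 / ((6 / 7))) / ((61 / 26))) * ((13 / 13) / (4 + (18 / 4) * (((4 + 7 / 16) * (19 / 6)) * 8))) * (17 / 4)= 153153 / 1990552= 0.08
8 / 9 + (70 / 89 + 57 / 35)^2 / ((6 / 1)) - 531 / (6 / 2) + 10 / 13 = -395916096119 / 2270554650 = -174.37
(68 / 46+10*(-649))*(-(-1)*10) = -1492360 / 23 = -64885.22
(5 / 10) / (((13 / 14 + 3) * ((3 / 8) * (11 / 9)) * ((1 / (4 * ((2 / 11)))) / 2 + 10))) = 896 / 34485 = 0.03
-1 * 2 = -2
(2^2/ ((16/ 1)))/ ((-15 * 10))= -1/ 600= -0.00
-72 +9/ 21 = -501/ 7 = -71.57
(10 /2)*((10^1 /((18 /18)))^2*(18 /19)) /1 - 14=8734 /19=459.68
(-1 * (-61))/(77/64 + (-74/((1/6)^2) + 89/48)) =-11712/510901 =-0.02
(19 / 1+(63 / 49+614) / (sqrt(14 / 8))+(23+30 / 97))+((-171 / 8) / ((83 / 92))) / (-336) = 507.49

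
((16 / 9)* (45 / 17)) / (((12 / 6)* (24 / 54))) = 90 / 17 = 5.29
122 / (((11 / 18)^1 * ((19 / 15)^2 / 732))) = 361681200 / 3971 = 91080.63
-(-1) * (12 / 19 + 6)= 126 / 19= 6.63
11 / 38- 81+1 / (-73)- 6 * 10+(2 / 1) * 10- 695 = -2262819 / 2774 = -815.72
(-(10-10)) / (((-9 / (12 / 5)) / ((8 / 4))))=0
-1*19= -19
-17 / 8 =-2.12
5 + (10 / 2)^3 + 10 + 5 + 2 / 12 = 871 / 6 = 145.17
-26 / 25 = -1.04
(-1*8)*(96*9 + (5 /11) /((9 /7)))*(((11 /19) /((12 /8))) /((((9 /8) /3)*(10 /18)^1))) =-10953088 /855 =-12810.63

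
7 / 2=3.50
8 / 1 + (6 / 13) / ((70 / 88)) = 3904 / 455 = 8.58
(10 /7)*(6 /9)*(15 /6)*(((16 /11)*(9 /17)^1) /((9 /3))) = 800 /1309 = 0.61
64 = 64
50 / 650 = 1 / 13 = 0.08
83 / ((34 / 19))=1577 / 34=46.38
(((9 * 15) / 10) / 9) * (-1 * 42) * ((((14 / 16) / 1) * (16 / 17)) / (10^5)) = -441 / 850000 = -0.00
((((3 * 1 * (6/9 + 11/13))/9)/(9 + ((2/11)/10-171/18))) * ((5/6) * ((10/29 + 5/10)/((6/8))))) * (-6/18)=1590050/4855383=0.33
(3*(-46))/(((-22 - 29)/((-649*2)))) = -59708/17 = -3512.24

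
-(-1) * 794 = 794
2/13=0.15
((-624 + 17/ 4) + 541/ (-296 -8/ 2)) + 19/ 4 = -185041/ 300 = -616.80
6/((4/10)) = 15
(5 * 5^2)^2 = 15625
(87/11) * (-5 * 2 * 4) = -3480/11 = -316.36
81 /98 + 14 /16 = 667 /392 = 1.70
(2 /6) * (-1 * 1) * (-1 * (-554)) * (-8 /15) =4432 /45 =98.49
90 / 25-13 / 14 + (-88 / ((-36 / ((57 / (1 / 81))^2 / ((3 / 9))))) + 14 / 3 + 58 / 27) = 156322395.49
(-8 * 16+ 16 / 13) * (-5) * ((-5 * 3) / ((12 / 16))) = -12676.92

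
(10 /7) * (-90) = -900 /7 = -128.57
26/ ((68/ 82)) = 533/ 17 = 31.35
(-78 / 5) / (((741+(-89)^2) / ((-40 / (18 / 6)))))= 104 / 4331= 0.02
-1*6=-6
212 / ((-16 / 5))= -265 / 4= -66.25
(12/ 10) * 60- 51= 21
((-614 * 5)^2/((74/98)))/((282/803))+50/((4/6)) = 185421161425/5217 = 35541721.57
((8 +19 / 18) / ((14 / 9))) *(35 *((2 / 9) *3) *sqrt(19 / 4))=815 *sqrt(19) / 12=296.04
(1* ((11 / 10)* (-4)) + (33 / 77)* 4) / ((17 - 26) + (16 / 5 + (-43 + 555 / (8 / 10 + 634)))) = 0.06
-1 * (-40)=40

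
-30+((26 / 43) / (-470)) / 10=-3031513 / 101050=-30.00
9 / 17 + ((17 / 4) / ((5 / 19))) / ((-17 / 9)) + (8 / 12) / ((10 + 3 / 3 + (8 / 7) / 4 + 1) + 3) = -870607 / 109140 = -7.98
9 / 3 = 3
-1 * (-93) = 93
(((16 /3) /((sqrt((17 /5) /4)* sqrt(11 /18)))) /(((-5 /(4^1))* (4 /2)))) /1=-2.96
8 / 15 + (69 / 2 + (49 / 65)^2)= 902501 / 25350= 35.60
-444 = -444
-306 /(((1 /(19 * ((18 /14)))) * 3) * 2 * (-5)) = 8721 /35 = 249.17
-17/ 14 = -1.21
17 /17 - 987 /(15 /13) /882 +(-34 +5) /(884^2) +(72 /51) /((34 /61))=2.56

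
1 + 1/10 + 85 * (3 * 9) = 22961/10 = 2296.10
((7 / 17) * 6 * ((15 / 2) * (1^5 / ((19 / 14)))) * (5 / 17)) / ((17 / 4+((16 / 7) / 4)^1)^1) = 13720 / 16473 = 0.83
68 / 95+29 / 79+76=578507 / 7505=77.08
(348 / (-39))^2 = 13456 / 169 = 79.62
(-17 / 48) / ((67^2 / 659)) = -11203 / 215472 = -0.05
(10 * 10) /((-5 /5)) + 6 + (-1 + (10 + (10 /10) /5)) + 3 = -81.80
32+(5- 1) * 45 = 212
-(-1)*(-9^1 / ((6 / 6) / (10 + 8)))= -162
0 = 0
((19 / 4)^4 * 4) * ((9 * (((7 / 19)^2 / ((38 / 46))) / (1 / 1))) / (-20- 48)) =-192717 / 4352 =-44.28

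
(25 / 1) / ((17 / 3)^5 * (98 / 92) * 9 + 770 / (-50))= 155250 / 347769331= 0.00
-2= -2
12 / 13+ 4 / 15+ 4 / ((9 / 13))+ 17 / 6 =11467 / 1170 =9.80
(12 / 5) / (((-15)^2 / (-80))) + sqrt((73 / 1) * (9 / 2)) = -64 / 75 + 3 * sqrt(146) / 2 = 17.27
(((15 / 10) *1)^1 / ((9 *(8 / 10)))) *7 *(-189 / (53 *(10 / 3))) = -1.56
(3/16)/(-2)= -3/32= -0.09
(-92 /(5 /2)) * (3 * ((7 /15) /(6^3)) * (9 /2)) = -161 /150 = -1.07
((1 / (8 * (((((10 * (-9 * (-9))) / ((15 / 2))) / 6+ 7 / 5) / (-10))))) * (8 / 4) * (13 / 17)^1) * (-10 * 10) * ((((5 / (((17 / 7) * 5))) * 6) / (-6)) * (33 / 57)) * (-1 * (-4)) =-5005000 / 532627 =-9.40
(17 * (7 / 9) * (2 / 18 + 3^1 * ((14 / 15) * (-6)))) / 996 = -89369 / 403380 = -0.22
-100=-100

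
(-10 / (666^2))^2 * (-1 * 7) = -175 / 49185481284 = -0.00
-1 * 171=-171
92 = 92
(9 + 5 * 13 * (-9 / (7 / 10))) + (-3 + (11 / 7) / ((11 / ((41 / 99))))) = -574951 / 693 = -829.66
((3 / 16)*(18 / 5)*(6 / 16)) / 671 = 81 / 214720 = 0.00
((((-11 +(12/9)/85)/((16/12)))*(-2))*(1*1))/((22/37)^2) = 3834569/82280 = 46.60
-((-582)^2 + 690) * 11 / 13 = -3733554 / 13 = -287196.46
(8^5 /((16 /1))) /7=2048 /7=292.57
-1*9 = -9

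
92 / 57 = 1.61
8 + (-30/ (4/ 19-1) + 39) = 85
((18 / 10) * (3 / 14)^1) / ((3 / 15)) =27 / 14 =1.93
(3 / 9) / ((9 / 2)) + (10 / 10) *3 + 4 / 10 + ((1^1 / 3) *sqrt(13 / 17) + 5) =sqrt(221) / 51 + 1144 / 135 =8.77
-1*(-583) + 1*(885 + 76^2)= 7244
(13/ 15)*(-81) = -351/ 5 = -70.20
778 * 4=3112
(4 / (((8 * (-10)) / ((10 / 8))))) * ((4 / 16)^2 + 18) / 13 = -289 / 3328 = -0.09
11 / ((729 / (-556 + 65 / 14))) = -28303 / 3402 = -8.32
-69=-69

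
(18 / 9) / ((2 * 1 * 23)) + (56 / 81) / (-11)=-397 / 20493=-0.02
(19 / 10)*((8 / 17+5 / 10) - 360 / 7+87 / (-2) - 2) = -216961 / 1190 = -182.32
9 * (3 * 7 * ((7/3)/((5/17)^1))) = 1499.40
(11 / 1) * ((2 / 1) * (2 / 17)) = 44 / 17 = 2.59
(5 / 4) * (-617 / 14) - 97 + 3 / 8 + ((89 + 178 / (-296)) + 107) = 45257 / 1036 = 43.68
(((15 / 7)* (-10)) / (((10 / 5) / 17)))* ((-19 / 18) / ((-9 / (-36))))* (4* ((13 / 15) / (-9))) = -167960 / 567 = -296.23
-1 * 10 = -10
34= 34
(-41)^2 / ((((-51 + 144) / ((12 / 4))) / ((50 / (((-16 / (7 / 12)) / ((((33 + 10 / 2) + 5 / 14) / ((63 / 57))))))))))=-142927025 / 41664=-3430.47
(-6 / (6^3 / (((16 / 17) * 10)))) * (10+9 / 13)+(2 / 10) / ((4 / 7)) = -97277 / 39780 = -2.45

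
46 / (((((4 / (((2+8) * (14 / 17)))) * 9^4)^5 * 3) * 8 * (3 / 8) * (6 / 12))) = 4832012500 / 155359317651301743809413113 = 0.00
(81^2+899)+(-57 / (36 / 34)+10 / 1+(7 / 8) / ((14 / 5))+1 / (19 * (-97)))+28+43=662372309 / 88464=7487.48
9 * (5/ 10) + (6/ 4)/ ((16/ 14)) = 93/ 16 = 5.81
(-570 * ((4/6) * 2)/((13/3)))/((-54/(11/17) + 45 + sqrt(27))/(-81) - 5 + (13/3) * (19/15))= -807513300/4417153 - 31036500 * sqrt(3)/4417153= -194.98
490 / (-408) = -245 / 204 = -1.20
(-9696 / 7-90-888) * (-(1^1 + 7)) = 132336 / 7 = 18905.14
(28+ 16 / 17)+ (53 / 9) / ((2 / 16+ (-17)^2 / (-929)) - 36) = 1184147948 / 41147055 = 28.78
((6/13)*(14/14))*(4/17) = 0.11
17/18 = 0.94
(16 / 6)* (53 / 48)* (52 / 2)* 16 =11024 / 9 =1224.89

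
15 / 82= 0.18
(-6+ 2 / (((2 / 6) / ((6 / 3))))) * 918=5508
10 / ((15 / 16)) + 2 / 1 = 38 / 3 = 12.67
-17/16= -1.06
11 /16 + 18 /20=127 /80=1.59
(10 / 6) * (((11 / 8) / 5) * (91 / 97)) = 1001 / 2328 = 0.43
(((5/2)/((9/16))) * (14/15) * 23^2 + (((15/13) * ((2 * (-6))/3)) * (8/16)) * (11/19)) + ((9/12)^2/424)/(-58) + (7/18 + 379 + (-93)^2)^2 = 641694038335368289/7872194304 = 81513998.96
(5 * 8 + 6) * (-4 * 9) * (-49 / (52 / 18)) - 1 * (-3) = 365187 / 13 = 28091.31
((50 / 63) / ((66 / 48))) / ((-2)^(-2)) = 1600 / 693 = 2.31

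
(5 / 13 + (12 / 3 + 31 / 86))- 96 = -102023 / 1118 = -91.25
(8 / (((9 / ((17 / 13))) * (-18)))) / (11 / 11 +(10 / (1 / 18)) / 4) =-34 / 24219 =-0.00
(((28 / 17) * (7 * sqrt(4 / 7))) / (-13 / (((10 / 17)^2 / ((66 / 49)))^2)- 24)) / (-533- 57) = 33614000 * sqrt(7) / 1330446197391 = 0.00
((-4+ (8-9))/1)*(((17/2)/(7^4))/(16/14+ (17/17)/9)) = -765/54194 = -0.01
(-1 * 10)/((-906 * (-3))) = -5/1359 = -0.00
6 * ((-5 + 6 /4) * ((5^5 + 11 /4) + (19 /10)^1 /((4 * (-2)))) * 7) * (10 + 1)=-404575017 /80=-5057187.71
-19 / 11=-1.73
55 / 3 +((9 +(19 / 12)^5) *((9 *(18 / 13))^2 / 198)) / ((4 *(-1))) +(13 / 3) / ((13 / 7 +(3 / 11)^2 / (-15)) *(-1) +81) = 18724083610289 / 1276149901312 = 14.67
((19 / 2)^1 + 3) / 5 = 5 / 2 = 2.50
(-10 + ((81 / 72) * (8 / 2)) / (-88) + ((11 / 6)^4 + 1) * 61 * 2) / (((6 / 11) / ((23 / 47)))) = 488615795 / 365472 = 1336.94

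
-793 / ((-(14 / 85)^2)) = 5729425 / 196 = 29231.76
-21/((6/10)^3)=-875/9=-97.22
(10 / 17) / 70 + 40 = 4761 / 119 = 40.01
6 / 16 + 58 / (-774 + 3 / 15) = 9287 / 30952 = 0.30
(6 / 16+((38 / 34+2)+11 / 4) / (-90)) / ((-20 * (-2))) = 79 / 10200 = 0.01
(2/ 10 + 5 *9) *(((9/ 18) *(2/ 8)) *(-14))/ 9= -791/ 90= -8.79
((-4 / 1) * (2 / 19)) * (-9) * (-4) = -288 / 19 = -15.16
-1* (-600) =600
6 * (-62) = -372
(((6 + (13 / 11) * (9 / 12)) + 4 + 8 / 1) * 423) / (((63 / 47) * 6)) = 611893 / 616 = 993.33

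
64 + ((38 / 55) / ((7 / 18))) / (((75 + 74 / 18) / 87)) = 4519813 / 68530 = 65.95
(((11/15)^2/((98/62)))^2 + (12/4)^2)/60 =0.15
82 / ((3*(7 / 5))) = 410 / 21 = 19.52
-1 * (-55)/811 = 55/811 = 0.07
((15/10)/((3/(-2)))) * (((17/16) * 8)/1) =-17/2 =-8.50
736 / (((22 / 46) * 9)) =16928 / 99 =170.99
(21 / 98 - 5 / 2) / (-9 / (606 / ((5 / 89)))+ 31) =-287648 / 3901121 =-0.07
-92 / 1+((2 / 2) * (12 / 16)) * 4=-89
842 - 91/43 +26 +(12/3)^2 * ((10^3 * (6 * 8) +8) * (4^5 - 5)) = 33657101809/43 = 782723297.88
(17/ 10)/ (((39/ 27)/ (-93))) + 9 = -13059/ 130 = -100.45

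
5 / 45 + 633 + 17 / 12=22843 / 36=634.53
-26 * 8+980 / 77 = -2148 / 11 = -195.27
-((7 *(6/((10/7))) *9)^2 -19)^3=-5358033736905887864/15625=-342914159161976.82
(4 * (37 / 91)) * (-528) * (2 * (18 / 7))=-2813184 / 637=-4416.30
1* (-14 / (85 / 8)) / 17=-112 / 1445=-0.08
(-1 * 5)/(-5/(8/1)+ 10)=-8/15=-0.53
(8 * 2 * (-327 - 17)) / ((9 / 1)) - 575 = -10679 / 9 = -1186.56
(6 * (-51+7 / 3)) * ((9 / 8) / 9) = -73 / 2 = -36.50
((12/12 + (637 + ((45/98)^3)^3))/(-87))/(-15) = 0.49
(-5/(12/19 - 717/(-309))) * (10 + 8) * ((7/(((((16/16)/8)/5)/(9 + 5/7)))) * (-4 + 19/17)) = 1380859200/5777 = 239027.04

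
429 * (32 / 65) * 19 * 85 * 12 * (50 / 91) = 204652800 / 91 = 2248931.87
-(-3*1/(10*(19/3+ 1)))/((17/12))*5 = 27/187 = 0.14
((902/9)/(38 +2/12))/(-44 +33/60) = -3280/54273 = -0.06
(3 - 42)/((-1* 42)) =0.93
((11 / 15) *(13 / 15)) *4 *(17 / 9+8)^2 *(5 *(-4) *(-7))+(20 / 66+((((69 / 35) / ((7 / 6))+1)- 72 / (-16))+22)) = 27374783173 / 785862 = 34834.08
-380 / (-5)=76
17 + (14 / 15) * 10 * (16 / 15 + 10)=5413 / 45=120.29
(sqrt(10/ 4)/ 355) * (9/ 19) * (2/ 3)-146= -146 + 3 * sqrt(10)/ 6745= -146.00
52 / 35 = 1.49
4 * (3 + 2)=20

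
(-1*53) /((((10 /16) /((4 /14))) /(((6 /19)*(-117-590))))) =513888 /95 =5409.35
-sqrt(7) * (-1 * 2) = 2 * sqrt(7) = 5.29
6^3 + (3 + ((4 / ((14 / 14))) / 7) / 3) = 4603 / 21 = 219.19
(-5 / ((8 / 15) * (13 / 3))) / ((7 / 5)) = -1125 / 728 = -1.55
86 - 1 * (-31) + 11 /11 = 118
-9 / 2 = -4.50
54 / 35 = 1.54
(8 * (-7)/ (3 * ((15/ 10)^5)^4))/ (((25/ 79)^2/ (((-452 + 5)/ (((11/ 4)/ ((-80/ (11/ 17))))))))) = -1126.51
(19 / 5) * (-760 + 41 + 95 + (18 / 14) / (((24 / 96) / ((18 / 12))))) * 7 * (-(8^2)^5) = 88010322345984 / 5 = 17602064469196.80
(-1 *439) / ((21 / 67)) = -29413 / 21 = -1400.62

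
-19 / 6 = -3.17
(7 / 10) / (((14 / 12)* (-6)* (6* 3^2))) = -1 / 540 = -0.00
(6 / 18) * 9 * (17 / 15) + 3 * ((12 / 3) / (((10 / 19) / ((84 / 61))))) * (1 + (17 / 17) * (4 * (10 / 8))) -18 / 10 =57944 / 305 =189.98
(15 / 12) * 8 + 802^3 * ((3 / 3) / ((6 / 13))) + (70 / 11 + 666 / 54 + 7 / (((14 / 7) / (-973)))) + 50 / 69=1696624235825 / 1518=1117670774.59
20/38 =10/19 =0.53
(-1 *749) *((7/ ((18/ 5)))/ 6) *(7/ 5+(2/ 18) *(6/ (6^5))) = -428106679/ 1259712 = -339.84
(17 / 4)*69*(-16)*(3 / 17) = -828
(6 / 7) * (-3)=-18 / 7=-2.57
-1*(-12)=12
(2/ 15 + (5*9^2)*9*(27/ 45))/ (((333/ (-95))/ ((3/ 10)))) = -623333/ 3330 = -187.19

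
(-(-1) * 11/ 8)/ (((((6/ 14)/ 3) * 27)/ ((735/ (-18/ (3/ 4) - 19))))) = -18865/ 3096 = -6.09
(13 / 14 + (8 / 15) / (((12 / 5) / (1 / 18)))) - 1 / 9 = 941 / 1134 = 0.83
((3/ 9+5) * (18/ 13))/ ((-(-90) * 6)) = 8/ 585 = 0.01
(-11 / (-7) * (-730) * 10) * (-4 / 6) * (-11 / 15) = -353320 / 63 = -5608.25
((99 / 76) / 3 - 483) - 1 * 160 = -48835 / 76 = -642.57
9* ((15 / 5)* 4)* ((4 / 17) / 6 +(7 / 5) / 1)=13212 / 85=155.44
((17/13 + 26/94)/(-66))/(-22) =2/1833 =0.00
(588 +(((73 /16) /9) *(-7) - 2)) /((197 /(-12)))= -83873 /2364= -35.48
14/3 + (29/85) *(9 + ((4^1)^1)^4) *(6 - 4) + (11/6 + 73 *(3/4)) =242.07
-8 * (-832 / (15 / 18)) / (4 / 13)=25958.40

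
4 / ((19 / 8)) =32 / 19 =1.68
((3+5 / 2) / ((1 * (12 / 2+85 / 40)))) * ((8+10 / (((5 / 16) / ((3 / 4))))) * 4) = 86.65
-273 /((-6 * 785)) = 91 /1570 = 0.06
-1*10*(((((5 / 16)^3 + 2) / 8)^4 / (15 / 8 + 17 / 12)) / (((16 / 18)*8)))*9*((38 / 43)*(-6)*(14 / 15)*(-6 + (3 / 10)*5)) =-1391769227739195500391 / 3916474351149459177472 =-0.36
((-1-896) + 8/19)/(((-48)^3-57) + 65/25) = 85175/10511408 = 0.01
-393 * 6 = -2358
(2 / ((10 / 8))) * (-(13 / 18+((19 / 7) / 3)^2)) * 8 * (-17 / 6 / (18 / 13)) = 266968 / 6615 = 40.36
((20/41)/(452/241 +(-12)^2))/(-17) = -1205/6125933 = -0.00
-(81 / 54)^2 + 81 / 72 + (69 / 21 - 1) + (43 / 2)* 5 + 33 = 7933 / 56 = 141.66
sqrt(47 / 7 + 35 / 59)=sqrt(1246434) / 413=2.70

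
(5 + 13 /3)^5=17210368 /243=70824.56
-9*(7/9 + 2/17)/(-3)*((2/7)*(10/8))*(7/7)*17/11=685/462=1.48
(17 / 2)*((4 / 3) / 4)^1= 17 / 6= 2.83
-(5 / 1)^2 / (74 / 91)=-2275 / 74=-30.74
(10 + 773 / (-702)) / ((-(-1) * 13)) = 6247 / 9126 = 0.68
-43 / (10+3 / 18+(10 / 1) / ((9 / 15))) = -258 / 161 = -1.60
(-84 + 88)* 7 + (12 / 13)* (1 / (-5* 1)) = 27.82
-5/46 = -0.11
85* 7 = 595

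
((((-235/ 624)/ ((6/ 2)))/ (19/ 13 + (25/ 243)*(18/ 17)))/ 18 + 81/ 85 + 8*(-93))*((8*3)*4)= -56819186519/ 796535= -71332.94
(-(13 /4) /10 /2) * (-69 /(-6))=-299 /160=-1.87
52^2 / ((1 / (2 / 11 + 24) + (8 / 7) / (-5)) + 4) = 3596320 / 5071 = 709.19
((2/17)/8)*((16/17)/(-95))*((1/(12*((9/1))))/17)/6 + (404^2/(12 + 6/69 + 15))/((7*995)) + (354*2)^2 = 32892115906689028033/65618235377730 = 501264.87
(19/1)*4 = 76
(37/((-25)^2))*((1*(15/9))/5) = 37/1875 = 0.02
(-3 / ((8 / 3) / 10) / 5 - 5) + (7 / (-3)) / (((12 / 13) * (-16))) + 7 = -53 / 576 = -0.09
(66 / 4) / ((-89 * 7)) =-33 / 1246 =-0.03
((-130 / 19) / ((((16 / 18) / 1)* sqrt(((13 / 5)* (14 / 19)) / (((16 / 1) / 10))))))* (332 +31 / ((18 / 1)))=-2347.54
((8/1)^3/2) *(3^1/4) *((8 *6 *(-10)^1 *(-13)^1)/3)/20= 19968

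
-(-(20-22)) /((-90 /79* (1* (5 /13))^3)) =173563 /5625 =30.86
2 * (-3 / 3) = -2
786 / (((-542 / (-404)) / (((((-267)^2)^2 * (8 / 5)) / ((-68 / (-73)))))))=117807195327302952 / 23035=5114269386902.67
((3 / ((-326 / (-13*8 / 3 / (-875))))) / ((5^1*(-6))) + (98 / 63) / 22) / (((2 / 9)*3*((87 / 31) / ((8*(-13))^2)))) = 837021701984 / 2047381875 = 408.83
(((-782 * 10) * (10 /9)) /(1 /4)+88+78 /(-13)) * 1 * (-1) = 34673.56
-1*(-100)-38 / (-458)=22919 / 229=100.08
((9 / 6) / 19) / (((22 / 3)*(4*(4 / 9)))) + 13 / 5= 174293 / 66880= 2.61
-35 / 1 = -35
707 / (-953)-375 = -358082 / 953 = -375.74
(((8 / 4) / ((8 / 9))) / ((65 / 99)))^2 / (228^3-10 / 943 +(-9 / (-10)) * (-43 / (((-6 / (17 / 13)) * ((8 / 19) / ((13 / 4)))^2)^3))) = 2411505326097432576 / 2451194773291435556319805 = 0.00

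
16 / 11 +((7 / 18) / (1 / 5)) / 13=4129 / 2574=1.60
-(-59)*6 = 354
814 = 814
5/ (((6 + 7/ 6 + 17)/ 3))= 18/ 29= 0.62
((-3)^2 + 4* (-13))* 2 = -86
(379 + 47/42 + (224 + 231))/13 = 35075/546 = 64.24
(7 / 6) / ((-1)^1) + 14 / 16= -7 / 24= -0.29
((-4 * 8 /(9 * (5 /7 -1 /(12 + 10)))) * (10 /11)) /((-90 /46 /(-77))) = -190.20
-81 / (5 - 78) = 81 / 73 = 1.11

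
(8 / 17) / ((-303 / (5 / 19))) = -40 / 97869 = -0.00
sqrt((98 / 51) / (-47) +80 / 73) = 1.03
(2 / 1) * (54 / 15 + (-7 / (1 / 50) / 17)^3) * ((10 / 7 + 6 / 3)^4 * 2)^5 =-55131492973107577382814488940955828224 / 1960097021600838804565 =-28126920435847053.99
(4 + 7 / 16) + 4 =135 / 16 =8.44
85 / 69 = 1.23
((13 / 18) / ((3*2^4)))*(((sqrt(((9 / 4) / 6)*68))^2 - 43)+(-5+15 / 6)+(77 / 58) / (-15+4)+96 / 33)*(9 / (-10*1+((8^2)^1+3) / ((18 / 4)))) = -428259 / 898304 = -0.48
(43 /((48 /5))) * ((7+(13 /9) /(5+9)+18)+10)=157.23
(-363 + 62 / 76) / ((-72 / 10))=68815 / 1368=50.30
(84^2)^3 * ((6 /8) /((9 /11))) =322023195648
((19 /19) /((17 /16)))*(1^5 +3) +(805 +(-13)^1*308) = -54319 /17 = -3195.24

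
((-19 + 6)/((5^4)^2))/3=-13/1171875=-0.00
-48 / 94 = -24 / 47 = -0.51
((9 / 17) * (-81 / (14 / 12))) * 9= -39366 / 119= -330.81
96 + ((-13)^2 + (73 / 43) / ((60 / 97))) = 690781 / 2580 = 267.74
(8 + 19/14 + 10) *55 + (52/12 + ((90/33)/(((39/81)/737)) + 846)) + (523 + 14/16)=14443811/2184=6613.47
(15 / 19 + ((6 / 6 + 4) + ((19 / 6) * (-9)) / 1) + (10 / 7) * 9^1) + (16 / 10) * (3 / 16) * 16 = -6721 / 1330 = -5.05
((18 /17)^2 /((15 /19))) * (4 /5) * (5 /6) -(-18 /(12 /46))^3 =474696873 /1445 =328509.95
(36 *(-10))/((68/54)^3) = -885735/4913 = -180.28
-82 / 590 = -0.14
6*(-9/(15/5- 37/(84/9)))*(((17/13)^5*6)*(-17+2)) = -7156079280/371293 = -19273.40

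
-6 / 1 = -6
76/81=0.94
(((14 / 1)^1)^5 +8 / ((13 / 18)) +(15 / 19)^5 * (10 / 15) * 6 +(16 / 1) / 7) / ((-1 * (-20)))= 6059424249465 / 225325009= 26891.93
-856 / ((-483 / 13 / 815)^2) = -96089445400 / 233289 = -411890.17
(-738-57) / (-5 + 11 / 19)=179.82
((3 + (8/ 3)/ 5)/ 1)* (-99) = -1749/ 5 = -349.80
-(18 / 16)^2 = -1.27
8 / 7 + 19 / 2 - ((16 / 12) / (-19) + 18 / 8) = 13507 / 1596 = 8.46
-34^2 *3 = -3468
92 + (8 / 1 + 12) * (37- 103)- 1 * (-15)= -1213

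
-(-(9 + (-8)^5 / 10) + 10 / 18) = -147076 / 45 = -3268.36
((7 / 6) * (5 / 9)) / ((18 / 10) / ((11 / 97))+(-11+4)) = 1925 / 26352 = 0.07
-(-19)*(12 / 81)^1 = 76 / 27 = 2.81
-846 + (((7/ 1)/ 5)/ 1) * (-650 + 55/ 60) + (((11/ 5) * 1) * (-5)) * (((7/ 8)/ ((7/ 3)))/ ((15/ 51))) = -212249/ 120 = -1768.74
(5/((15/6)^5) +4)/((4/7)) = 4431/625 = 7.09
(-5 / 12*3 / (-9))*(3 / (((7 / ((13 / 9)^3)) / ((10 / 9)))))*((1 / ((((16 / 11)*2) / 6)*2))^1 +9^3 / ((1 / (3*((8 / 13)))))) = 112727225 / 419904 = 268.46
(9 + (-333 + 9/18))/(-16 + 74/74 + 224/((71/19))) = -45937/6382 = -7.20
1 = 1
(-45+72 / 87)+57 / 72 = -30193 / 696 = -43.38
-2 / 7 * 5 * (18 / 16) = -45 / 28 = -1.61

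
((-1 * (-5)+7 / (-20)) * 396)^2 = 84768849 / 25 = 3390753.96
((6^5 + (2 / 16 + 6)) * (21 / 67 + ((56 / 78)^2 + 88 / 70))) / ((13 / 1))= 35631706847 / 28533960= 1248.75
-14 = -14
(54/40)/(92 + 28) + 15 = 12009/800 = 15.01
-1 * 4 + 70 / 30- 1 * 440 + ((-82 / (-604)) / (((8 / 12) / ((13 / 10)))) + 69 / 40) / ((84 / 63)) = -15951919 / 36240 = -440.17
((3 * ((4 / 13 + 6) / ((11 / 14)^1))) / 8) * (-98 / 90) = -14063 / 4290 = -3.28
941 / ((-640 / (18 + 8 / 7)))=-63047 / 2240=-28.15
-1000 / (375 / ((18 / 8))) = -6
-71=-71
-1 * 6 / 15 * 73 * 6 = -876 / 5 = -175.20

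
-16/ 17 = -0.94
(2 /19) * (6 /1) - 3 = -2.37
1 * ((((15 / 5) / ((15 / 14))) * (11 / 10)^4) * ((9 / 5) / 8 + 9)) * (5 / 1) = 37817703 / 200000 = 189.09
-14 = -14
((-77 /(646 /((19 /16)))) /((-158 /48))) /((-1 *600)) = -77 /1074400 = -0.00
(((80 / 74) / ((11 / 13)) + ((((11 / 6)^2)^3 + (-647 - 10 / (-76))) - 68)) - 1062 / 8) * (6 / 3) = -291652526419 / 180395424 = -1616.74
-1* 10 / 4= -5 / 2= -2.50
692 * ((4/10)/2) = 692/5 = 138.40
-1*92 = -92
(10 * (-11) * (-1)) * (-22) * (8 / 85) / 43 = -3872 / 731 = -5.30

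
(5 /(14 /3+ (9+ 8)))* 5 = 15 /13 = 1.15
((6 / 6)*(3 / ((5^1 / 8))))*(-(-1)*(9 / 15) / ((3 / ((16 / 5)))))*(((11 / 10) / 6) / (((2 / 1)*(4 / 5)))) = 44 / 125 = 0.35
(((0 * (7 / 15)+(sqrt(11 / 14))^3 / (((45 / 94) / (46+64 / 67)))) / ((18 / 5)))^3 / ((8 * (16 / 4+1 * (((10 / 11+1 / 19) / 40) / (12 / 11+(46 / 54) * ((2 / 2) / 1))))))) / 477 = 324302204410441462684765 * sqrt(154) / 9018598109445838796877036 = 0.45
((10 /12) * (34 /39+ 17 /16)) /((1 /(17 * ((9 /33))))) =102595 /13728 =7.47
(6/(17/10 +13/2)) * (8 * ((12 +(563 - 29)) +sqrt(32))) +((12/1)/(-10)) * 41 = 960 * sqrt(2)/41 +645114/205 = 3180.01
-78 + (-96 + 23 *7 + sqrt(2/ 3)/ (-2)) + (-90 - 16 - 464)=-583 - sqrt(6)/ 6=-583.41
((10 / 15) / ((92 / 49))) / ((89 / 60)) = 490 / 2047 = 0.24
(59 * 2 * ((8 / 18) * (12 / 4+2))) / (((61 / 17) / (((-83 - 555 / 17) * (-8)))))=37118080 / 549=67610.35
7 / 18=0.39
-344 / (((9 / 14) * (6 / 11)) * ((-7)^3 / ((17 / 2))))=32164 / 1323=24.31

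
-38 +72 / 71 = -2626 / 71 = -36.99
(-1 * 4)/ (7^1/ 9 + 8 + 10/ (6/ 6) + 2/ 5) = -0.21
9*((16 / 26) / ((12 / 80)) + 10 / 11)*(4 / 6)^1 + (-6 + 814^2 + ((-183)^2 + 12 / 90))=1493154241 / 2145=696109.20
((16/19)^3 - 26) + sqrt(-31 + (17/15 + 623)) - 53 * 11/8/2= -6786605/109744 + sqrt(133455)/15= -37.49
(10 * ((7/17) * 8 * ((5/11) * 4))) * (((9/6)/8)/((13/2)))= 4200/2431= 1.73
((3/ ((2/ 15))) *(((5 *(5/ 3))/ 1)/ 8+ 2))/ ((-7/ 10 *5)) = -1095/ 56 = -19.55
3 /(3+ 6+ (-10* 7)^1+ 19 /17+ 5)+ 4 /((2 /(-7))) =-4371 /311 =-14.05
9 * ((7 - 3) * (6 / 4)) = 54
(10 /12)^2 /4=25 /144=0.17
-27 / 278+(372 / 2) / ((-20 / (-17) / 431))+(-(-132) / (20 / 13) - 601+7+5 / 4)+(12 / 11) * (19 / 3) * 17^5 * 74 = 22201134884377 / 30580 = 726001794.78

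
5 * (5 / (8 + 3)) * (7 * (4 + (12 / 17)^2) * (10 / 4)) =178.91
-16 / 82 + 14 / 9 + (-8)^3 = -510.64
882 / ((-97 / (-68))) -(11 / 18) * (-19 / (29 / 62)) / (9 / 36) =18167588 / 25317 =717.60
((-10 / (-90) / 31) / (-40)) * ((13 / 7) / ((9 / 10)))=-0.00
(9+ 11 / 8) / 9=83 / 72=1.15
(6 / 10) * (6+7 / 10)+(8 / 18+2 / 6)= 2159 / 450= 4.80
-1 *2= -2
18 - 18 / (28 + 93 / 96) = 1790 / 103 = 17.38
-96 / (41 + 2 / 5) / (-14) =80 / 483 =0.17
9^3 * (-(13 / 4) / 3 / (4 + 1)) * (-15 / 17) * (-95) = -900315 / 68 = -13239.93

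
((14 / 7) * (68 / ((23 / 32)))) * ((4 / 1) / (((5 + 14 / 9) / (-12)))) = -1880064 / 1357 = -1385.46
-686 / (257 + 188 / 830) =-284690 / 106749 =-2.67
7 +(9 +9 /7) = 121 /7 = 17.29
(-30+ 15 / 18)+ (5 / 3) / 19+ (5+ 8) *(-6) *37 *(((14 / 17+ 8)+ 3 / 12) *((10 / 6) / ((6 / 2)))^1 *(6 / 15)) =-11333881 / 1938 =-5848.24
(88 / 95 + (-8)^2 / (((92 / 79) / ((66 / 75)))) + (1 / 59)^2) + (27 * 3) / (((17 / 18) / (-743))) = -41165724229681 / 646508725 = -63673.89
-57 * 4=-228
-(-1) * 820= 820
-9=-9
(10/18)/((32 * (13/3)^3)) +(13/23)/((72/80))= 9142625/14552928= 0.63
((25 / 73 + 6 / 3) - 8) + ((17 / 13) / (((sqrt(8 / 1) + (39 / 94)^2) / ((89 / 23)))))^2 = -6118538697035031581065509 / 2527230863248801942012417 - 56852226605886568704*sqrt(2) / 204849709268768901841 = -2.81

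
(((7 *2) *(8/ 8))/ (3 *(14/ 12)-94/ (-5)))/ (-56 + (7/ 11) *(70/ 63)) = -990/ 87193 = -0.01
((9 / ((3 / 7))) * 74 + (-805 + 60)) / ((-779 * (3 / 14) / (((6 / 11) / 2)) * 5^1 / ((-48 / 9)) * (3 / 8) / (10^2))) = 28994560 / 77121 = 375.96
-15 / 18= -5 / 6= -0.83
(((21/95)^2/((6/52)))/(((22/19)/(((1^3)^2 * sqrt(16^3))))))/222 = 20384/193325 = 0.11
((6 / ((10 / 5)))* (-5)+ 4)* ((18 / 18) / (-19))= 11 / 19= 0.58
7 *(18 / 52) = 2.42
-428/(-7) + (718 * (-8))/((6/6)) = -5682.86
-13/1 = -13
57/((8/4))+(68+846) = 1885/2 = 942.50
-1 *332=-332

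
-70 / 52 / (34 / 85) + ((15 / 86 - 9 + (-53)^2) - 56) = 2740.81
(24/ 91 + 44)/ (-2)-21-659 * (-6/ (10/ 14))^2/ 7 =-15210313/ 2275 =-6685.85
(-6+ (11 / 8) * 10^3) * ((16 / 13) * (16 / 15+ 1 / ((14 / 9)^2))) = 23826076 / 9555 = 2493.57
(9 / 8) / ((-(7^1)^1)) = -9 / 56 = -0.16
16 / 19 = 0.84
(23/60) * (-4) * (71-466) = 1817/3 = 605.67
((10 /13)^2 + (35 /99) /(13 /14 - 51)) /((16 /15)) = 17142725 /31275816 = 0.55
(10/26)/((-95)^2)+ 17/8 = 398913/187720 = 2.13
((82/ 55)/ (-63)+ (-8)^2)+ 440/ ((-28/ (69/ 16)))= -105101/ 27720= -3.79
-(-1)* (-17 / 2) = -17 / 2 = -8.50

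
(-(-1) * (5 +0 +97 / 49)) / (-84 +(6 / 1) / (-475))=-9025 / 108633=-0.08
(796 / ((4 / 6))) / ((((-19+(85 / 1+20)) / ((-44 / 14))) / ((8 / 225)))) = -35024 / 22575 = -1.55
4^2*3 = 48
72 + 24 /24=73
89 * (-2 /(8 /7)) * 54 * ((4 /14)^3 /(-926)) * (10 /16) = 0.13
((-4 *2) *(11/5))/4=-22/5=-4.40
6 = 6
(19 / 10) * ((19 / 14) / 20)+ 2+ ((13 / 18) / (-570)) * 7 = 2.12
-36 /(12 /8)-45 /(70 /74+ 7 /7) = -377 /8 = -47.12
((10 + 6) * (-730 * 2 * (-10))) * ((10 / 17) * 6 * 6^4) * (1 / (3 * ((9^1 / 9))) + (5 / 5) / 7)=60549120000 / 119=508816134.45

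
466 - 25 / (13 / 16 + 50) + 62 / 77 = 29191672 / 62601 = 466.31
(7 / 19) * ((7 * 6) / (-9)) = -98 / 57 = -1.72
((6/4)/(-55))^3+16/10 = 2129573/1331000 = 1.60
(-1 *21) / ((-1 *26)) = 21 / 26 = 0.81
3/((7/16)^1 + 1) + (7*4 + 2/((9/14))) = 33.20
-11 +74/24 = -95/12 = -7.92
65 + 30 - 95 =0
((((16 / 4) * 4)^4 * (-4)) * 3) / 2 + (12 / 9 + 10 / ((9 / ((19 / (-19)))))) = -3538942 / 9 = -393215.78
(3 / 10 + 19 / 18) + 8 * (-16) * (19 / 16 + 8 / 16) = -9659 / 45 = -214.64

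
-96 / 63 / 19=-32 / 399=-0.08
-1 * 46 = -46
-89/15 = -5.93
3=3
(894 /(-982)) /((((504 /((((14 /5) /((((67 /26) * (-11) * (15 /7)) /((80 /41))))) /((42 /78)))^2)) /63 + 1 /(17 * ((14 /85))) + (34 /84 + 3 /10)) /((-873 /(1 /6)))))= 25165393549470720 /1518670295253941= 16.57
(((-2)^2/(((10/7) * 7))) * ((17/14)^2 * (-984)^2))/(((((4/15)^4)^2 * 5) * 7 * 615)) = 1037525.89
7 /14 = 1 /2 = 0.50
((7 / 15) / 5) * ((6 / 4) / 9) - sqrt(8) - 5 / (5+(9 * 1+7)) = -2 * sqrt(2) - 701 / 3150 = -3.05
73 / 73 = 1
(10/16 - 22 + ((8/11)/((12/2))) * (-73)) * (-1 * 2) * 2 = 7979/66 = 120.89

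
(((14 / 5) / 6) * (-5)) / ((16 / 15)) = -2.19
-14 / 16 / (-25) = 7 / 200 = 0.04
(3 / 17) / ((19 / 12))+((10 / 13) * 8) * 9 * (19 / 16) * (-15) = -4142007 / 4199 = -986.43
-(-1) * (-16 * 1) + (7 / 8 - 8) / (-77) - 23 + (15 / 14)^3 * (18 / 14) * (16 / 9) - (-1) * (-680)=-151302521 / 211288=-716.10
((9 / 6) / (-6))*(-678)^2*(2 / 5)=-229842 / 5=-45968.40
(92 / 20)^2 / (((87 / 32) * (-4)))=-4232 / 2175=-1.95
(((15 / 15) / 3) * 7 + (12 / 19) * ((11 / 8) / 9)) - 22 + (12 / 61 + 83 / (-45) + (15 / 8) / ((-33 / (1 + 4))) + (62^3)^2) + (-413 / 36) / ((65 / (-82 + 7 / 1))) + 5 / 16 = 6778008463440539519 / 119330640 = 56800235576.05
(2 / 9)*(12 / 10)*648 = 864 / 5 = 172.80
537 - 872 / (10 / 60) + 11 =-4684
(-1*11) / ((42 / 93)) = -341 / 14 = -24.36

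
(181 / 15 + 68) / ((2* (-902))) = -1201 / 27060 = -0.04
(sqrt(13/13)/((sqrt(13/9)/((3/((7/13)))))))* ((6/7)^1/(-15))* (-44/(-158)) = -396* sqrt(13)/19355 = -0.07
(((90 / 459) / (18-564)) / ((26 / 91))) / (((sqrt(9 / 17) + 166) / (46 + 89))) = -6225 / 6089759 + 225 * sqrt(17) / 207051806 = -0.00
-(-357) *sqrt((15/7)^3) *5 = 3825 *sqrt(105)/7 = 5599.23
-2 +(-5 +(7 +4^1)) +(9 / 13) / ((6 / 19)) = 161 / 26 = 6.19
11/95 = 0.12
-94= -94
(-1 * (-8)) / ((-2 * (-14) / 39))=78 / 7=11.14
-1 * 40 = -40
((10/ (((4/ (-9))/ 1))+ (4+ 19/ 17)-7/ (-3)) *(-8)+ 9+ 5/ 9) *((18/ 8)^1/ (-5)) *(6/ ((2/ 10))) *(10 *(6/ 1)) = -1789380/ 17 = -105257.65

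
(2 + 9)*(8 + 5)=143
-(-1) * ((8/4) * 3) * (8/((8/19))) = 114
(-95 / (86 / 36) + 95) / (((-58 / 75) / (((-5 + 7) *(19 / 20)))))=-676875 / 4988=-135.70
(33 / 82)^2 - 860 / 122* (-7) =49.51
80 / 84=20 / 21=0.95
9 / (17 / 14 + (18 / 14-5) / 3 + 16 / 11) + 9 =10107 / 661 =15.29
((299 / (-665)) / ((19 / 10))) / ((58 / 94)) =-28106 / 73283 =-0.38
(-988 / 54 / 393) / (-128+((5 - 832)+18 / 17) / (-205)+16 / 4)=0.00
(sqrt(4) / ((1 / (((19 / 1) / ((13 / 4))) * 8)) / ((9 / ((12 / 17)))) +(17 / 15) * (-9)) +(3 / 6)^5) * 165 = -344083245 / 12649184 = -27.20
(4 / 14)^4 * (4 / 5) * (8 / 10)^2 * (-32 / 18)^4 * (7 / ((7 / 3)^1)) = 67108864 / 656373375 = 0.10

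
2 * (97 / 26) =97 / 13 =7.46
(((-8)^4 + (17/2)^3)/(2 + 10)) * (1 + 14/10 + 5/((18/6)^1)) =2298541/1440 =1596.21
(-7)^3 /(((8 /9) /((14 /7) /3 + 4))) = -7203 /4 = -1800.75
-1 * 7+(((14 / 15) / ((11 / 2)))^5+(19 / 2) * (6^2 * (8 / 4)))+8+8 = 84752602675993 / 122298103125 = 693.00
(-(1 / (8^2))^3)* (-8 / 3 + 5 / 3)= 1 / 262144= 0.00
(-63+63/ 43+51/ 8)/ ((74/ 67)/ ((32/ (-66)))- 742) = 1271325/ 17154119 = 0.07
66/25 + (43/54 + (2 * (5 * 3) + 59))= 124789/1350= 92.44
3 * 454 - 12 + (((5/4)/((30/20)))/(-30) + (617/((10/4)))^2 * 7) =384949487/900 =427721.65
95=95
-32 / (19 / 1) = -32 / 19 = -1.68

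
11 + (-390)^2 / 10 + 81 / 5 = 76186 / 5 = 15237.20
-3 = -3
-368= -368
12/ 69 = 0.17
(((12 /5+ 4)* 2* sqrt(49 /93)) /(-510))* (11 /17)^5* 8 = -288603392* sqrt(93) /168359543775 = -0.02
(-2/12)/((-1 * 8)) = 1/48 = 0.02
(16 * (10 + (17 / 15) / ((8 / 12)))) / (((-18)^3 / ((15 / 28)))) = -13 / 756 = -0.02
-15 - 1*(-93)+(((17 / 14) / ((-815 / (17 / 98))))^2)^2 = 121938678233607100569037441 / 1563316387610347353760000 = 78.00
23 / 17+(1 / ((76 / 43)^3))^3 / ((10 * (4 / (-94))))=1.34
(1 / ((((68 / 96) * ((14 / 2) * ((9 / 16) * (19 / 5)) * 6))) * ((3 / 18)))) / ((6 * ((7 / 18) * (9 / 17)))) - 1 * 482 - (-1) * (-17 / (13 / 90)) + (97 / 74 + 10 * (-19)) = -6354210637 / 8060598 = -788.31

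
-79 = -79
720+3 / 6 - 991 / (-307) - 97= 384811 / 614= 626.73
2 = 2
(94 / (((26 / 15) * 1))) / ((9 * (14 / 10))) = 1175 / 273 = 4.30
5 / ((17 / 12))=60 / 17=3.53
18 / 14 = 1.29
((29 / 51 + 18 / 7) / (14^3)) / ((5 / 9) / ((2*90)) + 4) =30267 / 105879298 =0.00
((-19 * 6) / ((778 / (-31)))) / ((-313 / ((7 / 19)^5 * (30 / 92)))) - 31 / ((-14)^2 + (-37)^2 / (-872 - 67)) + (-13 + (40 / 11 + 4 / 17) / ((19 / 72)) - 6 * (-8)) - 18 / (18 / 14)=885449996297301240879 / 24933709595688788950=35.51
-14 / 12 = -7 / 6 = -1.17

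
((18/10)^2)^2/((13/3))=2.42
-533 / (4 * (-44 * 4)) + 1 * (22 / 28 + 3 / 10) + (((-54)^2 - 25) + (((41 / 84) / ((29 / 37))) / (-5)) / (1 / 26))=6194387497 / 2143680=2889.60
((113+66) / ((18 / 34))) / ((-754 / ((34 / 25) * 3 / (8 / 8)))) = -51731 / 28275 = -1.83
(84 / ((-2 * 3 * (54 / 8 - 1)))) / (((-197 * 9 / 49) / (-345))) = -13720 / 591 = -23.21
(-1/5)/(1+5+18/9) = -1/40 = -0.02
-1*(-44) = 44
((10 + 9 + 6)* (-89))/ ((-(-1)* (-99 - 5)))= 2225/ 104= 21.39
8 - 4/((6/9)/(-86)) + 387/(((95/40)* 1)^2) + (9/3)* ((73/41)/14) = 122876027/207214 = 592.99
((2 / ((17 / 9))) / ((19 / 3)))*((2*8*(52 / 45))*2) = 9984 / 1615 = 6.18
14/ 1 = 14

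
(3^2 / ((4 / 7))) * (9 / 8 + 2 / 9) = 679 / 32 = 21.22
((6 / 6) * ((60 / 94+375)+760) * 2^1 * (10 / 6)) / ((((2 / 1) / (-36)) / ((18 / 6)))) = -9607500 / 47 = -204414.89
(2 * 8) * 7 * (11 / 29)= 1232 / 29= 42.48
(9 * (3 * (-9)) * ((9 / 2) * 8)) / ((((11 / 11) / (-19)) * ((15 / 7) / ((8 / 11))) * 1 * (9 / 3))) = 1034208 / 55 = 18803.78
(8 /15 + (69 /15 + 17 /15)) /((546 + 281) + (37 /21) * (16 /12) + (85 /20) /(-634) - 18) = 5006064 /648132845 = 0.01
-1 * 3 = -3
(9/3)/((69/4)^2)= 16/1587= 0.01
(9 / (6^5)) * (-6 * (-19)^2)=-361 / 144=-2.51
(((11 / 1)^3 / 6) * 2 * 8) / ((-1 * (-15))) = 10648 / 45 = 236.62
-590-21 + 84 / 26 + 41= -7368 / 13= -566.77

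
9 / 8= 1.12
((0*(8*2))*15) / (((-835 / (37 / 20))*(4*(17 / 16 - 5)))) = 0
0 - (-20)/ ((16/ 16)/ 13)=260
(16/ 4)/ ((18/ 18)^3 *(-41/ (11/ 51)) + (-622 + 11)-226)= -0.00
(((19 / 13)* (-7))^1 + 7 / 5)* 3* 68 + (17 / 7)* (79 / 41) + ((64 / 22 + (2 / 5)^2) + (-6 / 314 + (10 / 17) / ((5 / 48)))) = -4896642824874 / 2738460725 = -1788.10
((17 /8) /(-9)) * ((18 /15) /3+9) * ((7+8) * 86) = -34357 /12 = -2863.08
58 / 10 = 29 / 5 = 5.80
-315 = -315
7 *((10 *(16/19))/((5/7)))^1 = 82.53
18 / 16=9 / 8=1.12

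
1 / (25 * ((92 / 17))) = 17 / 2300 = 0.01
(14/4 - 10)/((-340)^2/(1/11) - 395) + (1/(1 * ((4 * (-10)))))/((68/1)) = -19829/53195040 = -0.00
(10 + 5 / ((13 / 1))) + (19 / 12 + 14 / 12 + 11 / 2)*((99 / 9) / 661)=361659 / 34372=10.52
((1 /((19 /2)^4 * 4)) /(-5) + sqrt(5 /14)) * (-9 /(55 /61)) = 2196 /35838275 - 549 * sqrt(70) /770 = -5.97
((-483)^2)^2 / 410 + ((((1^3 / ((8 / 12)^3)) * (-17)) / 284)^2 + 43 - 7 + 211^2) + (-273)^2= 140593300420288357 / 1058206720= 132859958.04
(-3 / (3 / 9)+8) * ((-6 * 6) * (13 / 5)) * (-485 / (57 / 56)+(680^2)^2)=380246389936608 / 19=20012967891400.42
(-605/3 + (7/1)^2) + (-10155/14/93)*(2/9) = -301543/1953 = -154.40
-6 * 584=-3504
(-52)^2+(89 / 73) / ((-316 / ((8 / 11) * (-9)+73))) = 686069533 / 253748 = 2703.74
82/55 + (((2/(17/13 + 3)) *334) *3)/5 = 94.53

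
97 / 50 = 1.94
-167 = -167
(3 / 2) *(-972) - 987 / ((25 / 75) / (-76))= 223578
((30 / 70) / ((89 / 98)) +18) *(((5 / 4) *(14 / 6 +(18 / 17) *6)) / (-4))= -303455 / 6052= -50.14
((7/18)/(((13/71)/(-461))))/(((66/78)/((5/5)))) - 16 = -232285/198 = -1173.16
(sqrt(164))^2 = 164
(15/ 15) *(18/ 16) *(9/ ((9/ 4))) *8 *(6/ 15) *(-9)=-648/ 5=-129.60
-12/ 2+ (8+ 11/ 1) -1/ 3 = 38/ 3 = 12.67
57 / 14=4.07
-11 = -11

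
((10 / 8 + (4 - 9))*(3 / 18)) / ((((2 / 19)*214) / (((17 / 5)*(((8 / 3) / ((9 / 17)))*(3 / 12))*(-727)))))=3991957 / 46224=86.36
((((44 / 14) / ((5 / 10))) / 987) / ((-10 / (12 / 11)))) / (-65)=8 / 748475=0.00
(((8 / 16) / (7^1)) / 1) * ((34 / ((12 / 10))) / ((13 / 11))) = 1.71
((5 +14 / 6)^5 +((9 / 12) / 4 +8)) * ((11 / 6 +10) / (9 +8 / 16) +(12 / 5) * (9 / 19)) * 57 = 11202134531 / 3888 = 2881207.44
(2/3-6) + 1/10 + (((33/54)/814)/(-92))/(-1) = -3206563/612720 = -5.23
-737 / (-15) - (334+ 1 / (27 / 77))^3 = -3761642826418 / 98415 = -38222250.94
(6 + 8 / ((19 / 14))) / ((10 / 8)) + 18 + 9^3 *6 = 418144 / 95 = 4401.52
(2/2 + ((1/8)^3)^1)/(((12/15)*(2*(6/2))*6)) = 285/8192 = 0.03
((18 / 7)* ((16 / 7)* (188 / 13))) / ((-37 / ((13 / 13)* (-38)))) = 2057472 / 23569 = 87.30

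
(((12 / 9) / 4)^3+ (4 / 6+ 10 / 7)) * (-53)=-21359 / 189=-113.01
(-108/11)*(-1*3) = 324/11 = 29.45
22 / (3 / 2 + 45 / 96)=704 / 63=11.17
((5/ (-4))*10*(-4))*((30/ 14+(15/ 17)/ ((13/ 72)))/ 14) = 271875/ 10829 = 25.11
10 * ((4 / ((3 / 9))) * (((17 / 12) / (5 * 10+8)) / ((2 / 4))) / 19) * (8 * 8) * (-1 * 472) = -5135360 / 551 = -9320.07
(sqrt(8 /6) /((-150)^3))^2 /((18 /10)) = 1 /15377343750000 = 0.00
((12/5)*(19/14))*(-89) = -10146/35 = -289.89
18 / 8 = 9 / 4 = 2.25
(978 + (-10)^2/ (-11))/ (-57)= -10658/ 627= -17.00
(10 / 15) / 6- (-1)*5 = 46 / 9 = 5.11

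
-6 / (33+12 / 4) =-1 / 6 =-0.17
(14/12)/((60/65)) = 1.26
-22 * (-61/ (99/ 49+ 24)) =65758/ 1275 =51.57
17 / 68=1 / 4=0.25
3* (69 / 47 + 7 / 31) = 7404 / 1457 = 5.08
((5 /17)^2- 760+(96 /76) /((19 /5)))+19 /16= -1265959109 /1669264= -758.39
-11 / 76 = -0.14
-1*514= -514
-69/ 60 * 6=-69/ 10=-6.90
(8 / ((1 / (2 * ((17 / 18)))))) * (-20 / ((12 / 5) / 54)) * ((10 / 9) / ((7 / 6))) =-136000 / 21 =-6476.19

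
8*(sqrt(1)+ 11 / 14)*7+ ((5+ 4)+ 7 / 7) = 110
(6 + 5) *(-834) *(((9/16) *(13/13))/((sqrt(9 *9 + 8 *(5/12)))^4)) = -33777/46552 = -0.73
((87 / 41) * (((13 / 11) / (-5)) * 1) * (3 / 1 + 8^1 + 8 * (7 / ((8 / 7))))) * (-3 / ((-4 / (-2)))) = 20358 / 451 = 45.14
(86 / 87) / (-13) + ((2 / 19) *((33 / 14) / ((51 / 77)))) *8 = 1067030 / 365313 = 2.92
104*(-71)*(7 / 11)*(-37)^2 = -70760872 / 11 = -6432806.55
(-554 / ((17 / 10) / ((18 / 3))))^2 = 1104897600 / 289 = 3823175.09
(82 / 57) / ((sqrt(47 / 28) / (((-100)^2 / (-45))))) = -328000 * sqrt(329) / 24111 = -246.75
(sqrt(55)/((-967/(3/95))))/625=-3 * sqrt(55)/57415625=-0.00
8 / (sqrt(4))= 4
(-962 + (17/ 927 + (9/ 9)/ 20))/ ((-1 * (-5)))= -192.39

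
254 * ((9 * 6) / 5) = 13716 / 5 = 2743.20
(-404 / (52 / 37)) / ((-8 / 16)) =7474 / 13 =574.92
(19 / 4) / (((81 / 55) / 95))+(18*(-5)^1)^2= 2723675 / 324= 8406.40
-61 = -61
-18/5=-3.60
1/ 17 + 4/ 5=73/ 85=0.86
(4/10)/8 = 1/20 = 0.05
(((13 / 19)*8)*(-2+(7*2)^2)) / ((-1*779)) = -20176 / 14801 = -1.36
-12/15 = -4/5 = -0.80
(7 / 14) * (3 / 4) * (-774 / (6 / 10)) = -1935 / 4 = -483.75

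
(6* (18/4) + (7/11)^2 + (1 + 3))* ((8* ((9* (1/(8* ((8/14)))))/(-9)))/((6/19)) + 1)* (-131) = 6782525/363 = 18684.64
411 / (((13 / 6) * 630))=137 / 455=0.30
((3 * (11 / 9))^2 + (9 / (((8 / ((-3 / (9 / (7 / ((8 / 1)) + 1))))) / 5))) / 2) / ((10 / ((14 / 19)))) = 94241 / 109440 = 0.86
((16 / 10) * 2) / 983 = 16 / 4915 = 0.00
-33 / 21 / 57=-11 / 399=-0.03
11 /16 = 0.69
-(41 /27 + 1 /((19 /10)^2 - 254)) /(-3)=1023899 /2028159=0.50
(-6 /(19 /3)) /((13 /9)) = -162 /247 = -0.66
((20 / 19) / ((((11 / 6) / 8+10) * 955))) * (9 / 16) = 108 / 1781839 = 0.00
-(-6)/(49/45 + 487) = 0.01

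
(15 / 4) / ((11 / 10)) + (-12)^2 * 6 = 19083 / 22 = 867.41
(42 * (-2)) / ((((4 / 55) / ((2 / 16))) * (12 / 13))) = -5005 / 32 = -156.41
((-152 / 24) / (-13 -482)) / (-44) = -19 / 65340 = -0.00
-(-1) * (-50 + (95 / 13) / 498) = -323605 / 6474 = -49.99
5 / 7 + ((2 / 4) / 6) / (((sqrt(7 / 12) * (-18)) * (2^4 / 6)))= 5 / 7 - sqrt(21) / 2016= 0.71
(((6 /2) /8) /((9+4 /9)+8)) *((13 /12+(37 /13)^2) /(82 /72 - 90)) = -1508625 /679032536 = -0.00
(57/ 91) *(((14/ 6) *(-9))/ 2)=-171/ 26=-6.58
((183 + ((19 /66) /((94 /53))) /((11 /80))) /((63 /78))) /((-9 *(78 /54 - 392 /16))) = 163399756 /148686615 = 1.10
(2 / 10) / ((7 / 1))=1 / 35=0.03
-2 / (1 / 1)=-2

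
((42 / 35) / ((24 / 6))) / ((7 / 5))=3 / 14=0.21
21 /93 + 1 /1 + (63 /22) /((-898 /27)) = 697997 /612436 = 1.14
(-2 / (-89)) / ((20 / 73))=73 / 890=0.08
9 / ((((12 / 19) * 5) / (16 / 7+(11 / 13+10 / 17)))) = 65607 / 6188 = 10.60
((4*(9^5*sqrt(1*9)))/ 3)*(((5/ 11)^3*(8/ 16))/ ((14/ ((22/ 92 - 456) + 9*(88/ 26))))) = -1877234140125/ 5571566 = -336931.15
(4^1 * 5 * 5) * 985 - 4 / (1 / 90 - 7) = 61956860 / 629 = 98500.57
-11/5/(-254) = 11/1270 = 0.01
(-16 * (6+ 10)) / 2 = -128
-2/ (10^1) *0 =0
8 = 8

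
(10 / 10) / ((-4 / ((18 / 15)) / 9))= -27 / 10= -2.70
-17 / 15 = -1.13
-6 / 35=-0.17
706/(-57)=-706/57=-12.39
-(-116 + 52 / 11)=1224 / 11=111.27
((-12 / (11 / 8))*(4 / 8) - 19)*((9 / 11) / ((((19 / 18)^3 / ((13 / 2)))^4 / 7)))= -33434679201614161825536 / 267811105207005481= -124844.26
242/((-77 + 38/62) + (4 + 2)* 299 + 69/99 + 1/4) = 990264/7032347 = 0.14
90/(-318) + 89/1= 4702/53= 88.72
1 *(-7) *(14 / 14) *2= -14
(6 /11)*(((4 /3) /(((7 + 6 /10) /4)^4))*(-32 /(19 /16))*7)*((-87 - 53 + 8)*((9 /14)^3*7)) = 44789760000 /17332693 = 2584.12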